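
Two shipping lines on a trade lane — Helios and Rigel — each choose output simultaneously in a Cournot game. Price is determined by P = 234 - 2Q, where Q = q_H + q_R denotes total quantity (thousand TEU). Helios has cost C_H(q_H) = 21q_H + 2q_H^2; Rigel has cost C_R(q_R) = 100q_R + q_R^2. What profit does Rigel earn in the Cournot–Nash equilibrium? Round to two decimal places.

646.67

Helios's profit: π_H = (234 - 2Q)q_H - (21q_H + 2q_H²). Setting ∂π_H/∂q_H = 0: 213 - 8q_H - 2(q_R) = 0.
Rigel's profit: π_R = (234 - 2Q)q_R - (100q_R + q_R²). Setting ∂π_R/∂q_R = 0: 134 - 6q_R - 2(q_H) = 0.
Rearranging gives the reaction functions q_H = (213 - 2q_R)/8 and q_R = (134 - 2q_H)/6.
Substituting one into the other gives q_H = 505/22 and q_R = 323/22.
Price P = 234 - 2·(414/11) = 1746/11.
Rigel's profit: (1746/11)·(323/22) - 100·(323/22) - (323/22)² = 646.6674.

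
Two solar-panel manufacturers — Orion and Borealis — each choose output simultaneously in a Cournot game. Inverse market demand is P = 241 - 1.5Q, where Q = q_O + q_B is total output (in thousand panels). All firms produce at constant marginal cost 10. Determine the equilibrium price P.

Each firm earns π_i = (241 - 1.5Q)q_i - 10q_i.
Setting ∂π_i/∂q_i = 0 with rivals' quantities fixed: 231 - 3q_i - (3/2)q_j = 0.
With identical firms every q_j equals q_i, so q_j = q_i and 231 = (9/2)q_i, giving q_i = 154/3.
Total output Q = 308/3, so price P = 241 - (3/2)·(308/3) = 87.

87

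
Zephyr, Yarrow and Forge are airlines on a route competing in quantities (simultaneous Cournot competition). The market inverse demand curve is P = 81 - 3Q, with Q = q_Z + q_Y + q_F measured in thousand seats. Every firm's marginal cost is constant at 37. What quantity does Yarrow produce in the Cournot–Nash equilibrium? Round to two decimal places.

3.67

A representative firm's profit is π_i = q_i(81 - 3Q) - 37q_i.
First-order condition (treating rivals' output as given): 44 - 6q_i - 3·Σ_{j≠i} q_j = 0.
With identical firms every q_j equals q_i, so Σ_{j≠i} q_j = 2q_i and 44 = 12q_i, giving q_i = 11/3.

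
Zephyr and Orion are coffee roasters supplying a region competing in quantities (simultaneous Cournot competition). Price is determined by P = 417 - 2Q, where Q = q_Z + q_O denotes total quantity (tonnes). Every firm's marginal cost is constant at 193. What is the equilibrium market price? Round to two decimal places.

267.67

Each firm earns π_i = (417 - 2Q)q_i - 193q_i.
First-order condition (treating rivals' output as given): 224 - 4q_i - 2q_j = 0.
By symmetry each firm produces the same amount; substituting q_j = q_i yields q_i = 224/6 = 112/3.
Total output Q = 224/3, so price P = 417 - 2·(224/3) = 803/3.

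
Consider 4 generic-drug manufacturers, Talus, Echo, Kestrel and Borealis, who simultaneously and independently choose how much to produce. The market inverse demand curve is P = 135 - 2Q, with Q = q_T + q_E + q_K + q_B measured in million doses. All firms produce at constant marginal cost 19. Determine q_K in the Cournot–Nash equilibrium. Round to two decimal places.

11.60

A representative firm's profit is π_i = q_i(135 - 2Q) - 19q_i.
Setting ∂π_i/∂q_i = 0 with rivals' quantities fixed: 116 - 4q_i - 2·Σ_{j≠i} q_j = 0.
With identical firms every q_j equals q_i, so Σ_{j≠i} q_j = 3q_i and 116 = 10q_i, giving q_i = 58/5.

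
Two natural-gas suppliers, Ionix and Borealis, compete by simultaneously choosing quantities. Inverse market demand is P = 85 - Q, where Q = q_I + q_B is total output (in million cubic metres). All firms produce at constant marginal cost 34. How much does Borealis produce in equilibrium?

Each firm earns π_i = (85 - Q)q_i - 34q_i.
Setting ∂π_i/∂q_i = 0 with rivals' quantities fixed: 51 - 2q_i - q_j = 0.
By symmetry each firm produces the same amount; substituting q_j = q_i yields q_i = 51/3 = 17.

17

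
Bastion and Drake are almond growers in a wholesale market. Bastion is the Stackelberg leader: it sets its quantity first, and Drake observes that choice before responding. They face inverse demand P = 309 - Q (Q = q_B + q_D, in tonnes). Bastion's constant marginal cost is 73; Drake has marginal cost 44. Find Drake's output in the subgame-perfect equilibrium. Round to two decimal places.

Solve by backward induction. Given q_B, the follower Drake maximises π_D = (309 - q_B - q_D)q_D - 44q_D.
Follower FOC: 265 - q_B - 2q_D = 0, so q_D(q_B) = (265 - q_B)/2.
Bastion substitutes q_D(q_B) into its own profit: π_B = q_B(309 - q_B - (265 - q_B)/2) - 73q_B = (353/2 - (1/2)q_B)q_B - 73q_B.
The leader's first-order condition 207/2 - q_B = 0 yields q_B = 207/2.
Then q_D = (265 - 207/2)/2 = 323/4.

80.75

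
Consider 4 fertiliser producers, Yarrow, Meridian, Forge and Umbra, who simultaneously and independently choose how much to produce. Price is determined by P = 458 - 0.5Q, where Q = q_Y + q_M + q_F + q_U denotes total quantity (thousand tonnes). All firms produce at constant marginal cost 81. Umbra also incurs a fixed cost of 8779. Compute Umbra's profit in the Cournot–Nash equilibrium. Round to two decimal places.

2591.32

Each firm earns π_i = (458 - 0.5Q)q_i - 81q_i.
First-order condition (treating rivals' output as given): 377 - q_i - (1/2)·Σ_{j≠i} q_j = 0.
With identical firms every q_j equals q_i, so Σ_{j≠i} q_j = 3q_i and 377 = (5/2)q_i, giving q_i = 754/5.
Price P = 458 - (1/2)·603.2000 = 782/5.
Umbra's profit: (782/5 - 81)·(754/5) - 8779 = 2591.3200.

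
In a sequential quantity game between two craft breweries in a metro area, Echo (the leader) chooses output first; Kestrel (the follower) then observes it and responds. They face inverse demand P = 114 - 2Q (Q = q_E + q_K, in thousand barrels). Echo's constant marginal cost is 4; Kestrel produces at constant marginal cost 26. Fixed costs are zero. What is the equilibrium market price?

37

The follower Kestrel best-responds to any q_E: π_K = (114 - 2Q)q_K - 26q_K.
Follower FOC: 88 - 2q_E - 4q_K = 0, so q_K(q_E) = (88 - 2q_E)/4.
Echo substitutes q_K(q_E) into its own profit: π_E = q_E(114 - 2q_E - (88 - 2q_E)/2) - 4q_E = (70 - q_E)q_E - 4q_E.
Leader FOC: 66 - 2q_E = 0, so q_E = 33.
Then q_K = (88 - 2·33)/4 = 11/2.
Total output Q = 77/2, so price P = 114 - 2·(77/2) = 37.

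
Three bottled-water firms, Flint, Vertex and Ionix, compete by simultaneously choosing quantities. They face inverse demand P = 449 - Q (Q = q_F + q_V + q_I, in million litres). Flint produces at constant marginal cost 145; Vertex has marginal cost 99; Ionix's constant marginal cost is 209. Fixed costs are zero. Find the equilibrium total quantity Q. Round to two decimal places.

Flint's profit: π_F = (449 - Q)q_F - (145q_F). Setting ∂π_F/∂q_F = 0: 304 - 2q_F - (q_V + q_I) = 0.
Vertex's profit: π_V = (449 - Q)q_V - (99q_V). Setting ∂π_V/∂q_V = 0: 350 - 2q_V - (q_F + q_I) = 0.
Ionix's profit: π_I = (449 - Q)q_I - (209q_I). Setting ∂π_I/∂q_I = 0: 240 - 2q_I - (q_F + q_V) = 0.
Summing all 3 equations gives 894 − 4Q = 0, hence Q = 447/2.
Back-substituting: q_F = (304 − 447/2) = 161/2, q_V = (350 − 447/2) = 253/2, q_I = (240 − 447/2) = 33/2.
Total output Q = 161/2 + 253/2 + 33/2 = 447/2.

223.50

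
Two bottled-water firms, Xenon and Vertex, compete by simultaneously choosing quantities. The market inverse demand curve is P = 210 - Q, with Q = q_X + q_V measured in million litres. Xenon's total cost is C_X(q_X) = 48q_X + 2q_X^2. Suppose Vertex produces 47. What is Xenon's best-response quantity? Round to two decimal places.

19.17

With the rival's output fixed at 47, Xenon's profit is π_X = (210 - 47 - q_X)q_X - (48q_X + 2q_X²) = (163 - q_X)q_X - (48q_X + 2q_X²).
∂π_X/∂q_X = 115 - 6q_X = 0, so q_X = 115/6.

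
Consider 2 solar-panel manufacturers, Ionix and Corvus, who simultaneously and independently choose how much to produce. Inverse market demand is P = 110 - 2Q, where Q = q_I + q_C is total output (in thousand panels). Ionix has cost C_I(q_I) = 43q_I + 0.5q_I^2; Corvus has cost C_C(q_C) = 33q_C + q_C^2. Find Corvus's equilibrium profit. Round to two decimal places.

279.59

Ionix's profit: π_I = (110 - 2Q)q_I - (43q_I + (1/2)q_I²). Setting ∂π_I/∂q_I = 0: 67 - 5q_I - 2(q_C) = 0.
Corvus's profit: π_C = (110 - 2Q)q_C - (33q_C + q_C²). Setting ∂π_C/∂q_C = 0: 77 - 6q_C - 2(q_I) = 0.
Rearranging gives the reaction functions q_I = (67 - 2q_C)/5 and q_C = (77 - 2q_I)/6.
Solving the pair: q_I = 124/13, q_C = 251/26.
Price P = 110 - 2·(499/26) = 931/13.
Corvus's profit: (931/13)·(251/26) - 33·(251/26) - (251/26)² = 279.5902.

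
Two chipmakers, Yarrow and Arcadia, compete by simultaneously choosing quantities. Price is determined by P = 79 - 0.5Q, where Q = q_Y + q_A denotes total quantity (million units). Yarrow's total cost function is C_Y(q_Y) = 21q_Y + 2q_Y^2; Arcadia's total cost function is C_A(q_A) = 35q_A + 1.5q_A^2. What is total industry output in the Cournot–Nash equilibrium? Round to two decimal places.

20.30

Yarrow's profit: π_Y = (79 - 0.5Q)q_Y - (21q_Y + 2q_Y²). Setting ∂π_Y/∂q_Y = 0: 58 - 5q_Y - (1/2)(q_A) = 0.
Arcadia's profit: π_A = (79 - 0.5Q)q_A - (35q_A + (3/2)q_A²). Setting ∂π_A/∂q_A = 0: 44 - 4q_A - (1/2)(q_Y) = 0.
Best responses: q_Y = (58 - (1/2)q_A)/5, q_A = (44 - (1/2)q_Y)/4.
Substituting one into the other gives q_Y = 840/79 and q_A = 764/79.
Total output Q = 840/79 + 764/79 = 1604/79.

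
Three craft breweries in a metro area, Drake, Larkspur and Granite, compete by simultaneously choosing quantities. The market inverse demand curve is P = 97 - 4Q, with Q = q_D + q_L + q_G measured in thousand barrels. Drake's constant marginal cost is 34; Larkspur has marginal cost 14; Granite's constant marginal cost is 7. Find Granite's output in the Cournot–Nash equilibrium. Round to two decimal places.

Drake's profit: π_D = (97 - 4Q)q_D - (34q_D). Setting ∂π_D/∂q_D = 0: 63 - 8q_D - 4(q_L + q_G) = 0.
Larkspur's first-order condition: 83 - 8q_L - 4(q_D + q_G) = 0.
Granite's profit: π_G = (97 - 4Q)q_G - (7q_G). Setting ∂π_G/∂q_G = 0: 90 - 8q_G - 4(q_D + q_L) = 0.
Adding the 3 first-order conditions: 236 − 16Q = 0, so Q = 59/4.
Back-substituting: q_D = (63 − 59)/4 = 1, q_L = (83 − 59)/4 = 6, q_G = (90 − 59)/4 = 31/4.

7.75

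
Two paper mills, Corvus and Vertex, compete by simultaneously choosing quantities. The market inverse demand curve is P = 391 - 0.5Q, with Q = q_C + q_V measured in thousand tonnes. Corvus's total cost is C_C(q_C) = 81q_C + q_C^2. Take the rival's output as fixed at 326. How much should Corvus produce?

49

With the rival's output fixed at 326, Corvus's profit is π_C = (391 - (1/2)·326 - (1/2)q_C)q_C - (81q_C + q_C²) = (228 - (1/2)q_C)q_C - (81q_C + q_C²).
∂π_C/∂q_C = 147 - 3q_C = 0, so q_C = 49.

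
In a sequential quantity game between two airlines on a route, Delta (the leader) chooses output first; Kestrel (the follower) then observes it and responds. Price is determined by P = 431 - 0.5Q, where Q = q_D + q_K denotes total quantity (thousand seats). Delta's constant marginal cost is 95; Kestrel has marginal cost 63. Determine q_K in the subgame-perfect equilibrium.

216

The follower Kestrel best-responds to any q_D: π_K = (431 - 0.5Q)q_K - 63q_K.
Follower FOC: 368 - (1/2)q_D - q_K = 0, so q_K(q_D) = (368 - (1/2)q_D).
The leader anticipates this reaction. Substituting into P = 431 - 0.5Q gives P = 247 - (1/4)q_D, so π_D = (247 - (1/4)q_D)q_D - 95q_D.
Leader FOC: 152 - (1/2)q_D = 0, so q_D = 304.
Then q_K = (368 - (1/2)·304) = 216.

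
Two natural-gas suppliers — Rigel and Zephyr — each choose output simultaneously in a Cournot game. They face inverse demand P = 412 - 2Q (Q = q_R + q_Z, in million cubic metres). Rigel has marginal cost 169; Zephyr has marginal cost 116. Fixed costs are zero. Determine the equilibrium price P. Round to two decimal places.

Rigel's profit: π_R = (412 - 2Q)q_R - (169q_R). Setting ∂π_R/∂q_R = 0: 243 - 4q_R - 2(q_Z) = 0.
Zephyr's first-order condition: 296 - 4q_Z - 2(q_R) = 0.
So q_R = (243 - 2q_Z)/4 and q_Z = (296 - 2q_R)/4.
Solving the pair: q_R = 95/3, q_Z = 349/6.
Total output Q = 539/6, so price P = 412 - 2·(539/6) = 697/3.

232.33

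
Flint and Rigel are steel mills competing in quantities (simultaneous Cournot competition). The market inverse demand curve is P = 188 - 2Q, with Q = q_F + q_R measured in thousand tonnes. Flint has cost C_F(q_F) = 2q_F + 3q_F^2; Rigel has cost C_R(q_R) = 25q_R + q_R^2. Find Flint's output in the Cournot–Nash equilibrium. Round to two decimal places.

14.11

Flint's profit: π_F = (188 - 2Q)q_F - (2q_F + 3q_F²). Setting ∂π_F/∂q_F = 0: 186 - 10q_F - 2(q_R) = 0.
Rigel's first-order condition: 163 - 6q_R - 2(q_F) = 0.
Best responses: q_F = (186 - 2q_R)/10, q_R = (163 - 2q_F)/6.
Solving the pair: q_F = 395/28, q_R = 629/28.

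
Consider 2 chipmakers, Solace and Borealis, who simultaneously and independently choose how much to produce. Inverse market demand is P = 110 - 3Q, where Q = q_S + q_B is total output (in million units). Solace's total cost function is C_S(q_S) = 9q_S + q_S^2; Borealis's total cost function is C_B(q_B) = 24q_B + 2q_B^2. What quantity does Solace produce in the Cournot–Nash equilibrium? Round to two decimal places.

Solace's profit: π_S = (110 - 3Q)q_S - (9q_S + q_S²). Setting ∂π_S/∂q_S = 0: 101 - 8q_S - 3(q_B) = 0.
Borealis's profit: π_B = (110 - 3Q)q_B - (24q_B + 2q_B²). Setting ∂π_B/∂q_B = 0: 86 - 10q_B - 3(q_S) = 0.
So q_S = (101 - 3q_B)/8 and q_B = (86 - 3q_S)/10.
Solving the pair: q_S = 752/71, q_B = 385/71.

10.59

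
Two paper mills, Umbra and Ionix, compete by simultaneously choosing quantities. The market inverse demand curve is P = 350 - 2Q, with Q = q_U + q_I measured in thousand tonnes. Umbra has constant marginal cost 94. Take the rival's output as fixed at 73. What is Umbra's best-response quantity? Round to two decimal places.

With the rival's output fixed at 73, Umbra's profit is π_U = (350 - 2·73 - 2q_U)q_U - (94q_U) = (204 - 2q_U)q_U - (94q_U).
∂π_U/∂q_U = 110 - 4q_U = 0, so q_U = 55/2.

27.50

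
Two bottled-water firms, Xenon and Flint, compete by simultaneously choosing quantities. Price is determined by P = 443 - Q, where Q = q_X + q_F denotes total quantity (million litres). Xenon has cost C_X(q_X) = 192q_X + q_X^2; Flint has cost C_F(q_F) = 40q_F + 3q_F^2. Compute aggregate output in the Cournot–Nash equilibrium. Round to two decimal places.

Xenon's profit: π_X = (443 - Q)q_X - (192q_X + q_X²). Setting ∂π_X/∂q_X = 0: 251 - 4q_X - (q_F) = 0.
Flint's first-order condition: 403 - 8q_F - (q_X) = 0.
So q_X = (251 - q_F)/4 and q_F = (403 - q_X)/8.
Solving the pair: q_X = 1605/31, q_F = 1361/31.
Total output Q = 1605/31 + 1361/31 = 95.6774.

95.68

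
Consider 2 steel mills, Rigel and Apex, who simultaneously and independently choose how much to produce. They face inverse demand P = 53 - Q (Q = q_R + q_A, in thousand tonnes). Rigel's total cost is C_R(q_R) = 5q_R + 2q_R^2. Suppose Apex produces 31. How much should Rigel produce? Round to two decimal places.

2.83

With the rival's output fixed at 31, Rigel's profit is π_R = (53 - 31 - q_R)q_R - (5q_R + 2q_R²) = (22 - q_R)q_R - (5q_R + 2q_R²).
∂π_R/∂q_R = 17 - 6q_R = 0, so q_R = 17/6.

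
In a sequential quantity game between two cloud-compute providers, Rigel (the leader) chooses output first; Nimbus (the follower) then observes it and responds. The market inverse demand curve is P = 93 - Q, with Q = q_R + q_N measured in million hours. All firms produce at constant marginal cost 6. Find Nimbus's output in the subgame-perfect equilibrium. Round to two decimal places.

Solve by backward induction. Given q_R, the follower Nimbus maximises π_N = (93 - q_R - q_N)q_N - 6q_N.
Setting the follower's marginal profit to zero, 87 - q_R - 2q_N = 0, i.e. q_N = (87 - q_R)/2.
The leader anticipates this reaction. Substituting into P = 93 - Q gives P = 99/2 - (1/2)q_R, so π_R = (99/2 - (1/2)q_R)q_R - 6q_R.
Maximising: ∂π_R/∂q_R = 87/2 - q_R = 0, giving q_R = 87/2.
Then q_N = (87 - 87/2)/2 = 87/4.

21.75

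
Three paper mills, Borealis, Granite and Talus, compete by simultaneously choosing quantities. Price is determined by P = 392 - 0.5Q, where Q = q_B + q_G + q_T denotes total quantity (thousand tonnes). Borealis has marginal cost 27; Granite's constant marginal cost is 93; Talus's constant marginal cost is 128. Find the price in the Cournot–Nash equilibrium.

Borealis's profit: π_B = (392 - 0.5Q)q_B - (27q_B). Setting ∂π_B/∂q_B = 0: 365 - q_B - (1/2)(q_G + q_T) = 0.
Granite's first-order condition: 299 - q_G - (1/2)(q_B + q_T) = 0.
Talus's profit: π_T = (392 - 0.5Q)q_T - (128q_T). Setting ∂π_T/∂q_T = 0: 264 - q_T - (1/2)(q_B + q_G) = 0.
Adding the 3 conditions: 928 − Q − Q = 0, i.e. Q = 464.
Back-substituting: q_B = (365 − 232)/(1/2) = 266, q_G = (299 − 232)/(1/2) = 134, q_T = (264 − 232)/(1/2) = 64.
Total output Q = 464, so price P = 392 - (1/2)·464 = 160.

160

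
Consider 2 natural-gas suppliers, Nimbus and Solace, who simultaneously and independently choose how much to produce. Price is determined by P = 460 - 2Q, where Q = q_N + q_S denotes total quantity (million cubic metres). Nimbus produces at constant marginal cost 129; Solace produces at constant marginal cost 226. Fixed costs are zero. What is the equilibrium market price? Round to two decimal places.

Nimbus's profit: π_N = (460 - 2Q)q_N - (129q_N). Setting ∂π_N/∂q_N = 0: 331 - 4q_N - 2(q_S) = 0.
Solace's first-order condition: 234 - 4q_S - 2(q_N) = 0.
Best responses: q_N = (331 - 2q_S)/4, q_S = (234 - 2q_N)/4.
Substituting one into the other gives q_N = 214/3 and q_S = 137/6.
Total output Q = 565/6, so price P = 460 - 2·(565/6) = 815/3.

271.67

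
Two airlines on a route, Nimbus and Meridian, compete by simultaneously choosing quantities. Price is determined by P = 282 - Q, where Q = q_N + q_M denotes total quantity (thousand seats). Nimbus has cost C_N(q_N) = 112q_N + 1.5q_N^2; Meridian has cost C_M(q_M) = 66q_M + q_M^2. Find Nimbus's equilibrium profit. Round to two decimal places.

Nimbus's profit: π_N = (282 - Q)q_N - (112q_N + (3/2)q_N²). Setting ∂π_N/∂q_N = 0: 170 - 5q_N - (q_M) = 0.
Meridian's profit: π_M = (282 - Q)q_M - (66q_M + q_M²). Setting ∂π_M/∂q_M = 0: 216 - 4q_M - (q_N) = 0.
So q_N = (170 - q_M)/5 and q_M = (216 - q_N)/4.
Solving the pair: q_N = 464/19, q_M = 910/19.
Price P = 282 - 1374/19 = 209.6842.
Nimbus's profit: 209.6842·(464/19) - 112·(464/19) - (3/2)(464/19)² = 1490.9695.

1490.97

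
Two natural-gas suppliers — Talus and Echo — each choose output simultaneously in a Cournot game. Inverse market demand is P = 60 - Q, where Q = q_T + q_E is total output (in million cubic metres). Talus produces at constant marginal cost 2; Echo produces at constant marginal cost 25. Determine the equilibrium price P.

Talus's profit: π_T = (60 - Q)q_T - (2q_T). Setting ∂π_T/∂q_T = 0: 58 - 2q_T - (q_E) = 0.
Echo's profit: π_E = (60 - Q)q_E - (25q_E). Setting ∂π_E/∂q_E = 0: 35 - 2q_E - (q_T) = 0.
Best responses: q_T = (58 - q_E)/2, q_E = (35 - q_T)/2.
Substituting one into the other gives q_T = 27 and q_E = 4.
Total output Q = 31, so price P = 60 - 31 = 29.

29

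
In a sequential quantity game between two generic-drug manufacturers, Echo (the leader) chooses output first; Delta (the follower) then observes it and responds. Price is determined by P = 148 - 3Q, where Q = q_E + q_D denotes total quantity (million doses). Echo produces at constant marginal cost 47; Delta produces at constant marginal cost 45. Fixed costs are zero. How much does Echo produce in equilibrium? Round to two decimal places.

16.50

Solve by backward induction. Given q_E, the follower Delta maximises π_D = (148 - 3q_E - 3q_D)q_D - 45q_D.
Setting the follower's marginal profit to zero, 103 - 3q_E - 6q_D = 0, i.e. q_D = (103 - 3q_E)/6.
Echo substitutes q_D(q_E) into its own profit: π_E = q_E(148 - 3q_E - (103 - 3q_E)/2) - 47q_E = (193/2 - (3/2)q_E)q_E - 47q_E.
The leader's first-order condition 99/2 - 3q_E = 0 yields q_E = 33/2.
Then q_D = (103 - 3·(33/2))/6 = 107/12.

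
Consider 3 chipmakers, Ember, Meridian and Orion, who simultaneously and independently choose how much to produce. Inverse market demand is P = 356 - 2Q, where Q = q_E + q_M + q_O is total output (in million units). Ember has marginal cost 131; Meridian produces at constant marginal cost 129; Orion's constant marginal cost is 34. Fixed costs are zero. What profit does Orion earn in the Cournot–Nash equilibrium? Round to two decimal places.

8256.13

Ember's profit: π_E = (356 - 2Q)q_E - (131q_E). Setting ∂π_E/∂q_E = 0: 225 - 4q_E - 2(q_M + q_O) = 0.
Meridian's profit: π_M = (356 - 2Q)q_M - (129q_M). Setting ∂π_M/∂q_M = 0: 227 - 4q_M - 2(q_E + q_O) = 0.
Orion's first-order condition: 322 - 4q_O - 2(q_E + q_M) = 0.
Adding the 3 first-order conditions: 774 − 8Q = 0, so Q = 387/4.
Back-substituting: q_E = (225 − 387/2)/2 = 63/4, q_M = (227 − 387/2)/2 = 67/4, q_O = (322 − 387/2)/2 = 257/4.
Price P = 356 - 2·(387/4) = 325/2.
Orion's profit: (325/2 - 34)·(257/4) = 8256.1250.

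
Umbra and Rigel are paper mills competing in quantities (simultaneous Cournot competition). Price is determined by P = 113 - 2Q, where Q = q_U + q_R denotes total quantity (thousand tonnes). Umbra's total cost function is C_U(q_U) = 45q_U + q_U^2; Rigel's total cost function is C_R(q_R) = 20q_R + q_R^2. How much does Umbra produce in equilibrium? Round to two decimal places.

Umbra's profit: π_U = (113 - 2Q)q_U - (45q_U + q_U²). Setting ∂π_U/∂q_U = 0: 68 - 6q_U - 2(q_R) = 0.
Rigel's profit: π_R = (113 - 2Q)q_R - (20q_R + q_R²). Setting ∂π_R/∂q_R = 0: 93 - 6q_R - 2(q_U) = 0.
Rearranging gives the reaction functions q_U = (68 - 2q_R)/6 and q_R = (93 - 2q_U)/6.
Solving the pair: q_U = 111/16, q_R = 211/16.

6.94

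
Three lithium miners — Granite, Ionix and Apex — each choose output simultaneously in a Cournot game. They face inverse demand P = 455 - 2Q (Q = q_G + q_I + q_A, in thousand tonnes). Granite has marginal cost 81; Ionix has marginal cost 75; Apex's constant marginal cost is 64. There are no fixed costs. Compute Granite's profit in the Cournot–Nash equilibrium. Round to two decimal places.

3850.03

Granite's profit: π_G = (455 - 2Q)q_G - (81q_G). Setting ∂π_G/∂q_G = 0: 374 - 4q_G - 2(q_I + q_A) = 0.
Ionix's first-order condition: 380 - 4q_I - 2(q_G + q_A) = 0.
Apex's first-order condition: 391 - 4q_A - 2(q_G + q_I) = 0.
Adding the 3 conditions: 1145 − 4Q − 4Q = 0, i.e. Q = 1145/8.
Back-substituting: q_G = (374 − 1145/4)/2 = 351/8, q_I = (380 − 1145/4)/2 = 375/8, q_A = (391 − 1145/4)/2 = 419/8.
Price P = 455 - 2·(1145/8) = 675/4.
Granite's profit: (675/4 - 81)·(351/8) = 3850.0313.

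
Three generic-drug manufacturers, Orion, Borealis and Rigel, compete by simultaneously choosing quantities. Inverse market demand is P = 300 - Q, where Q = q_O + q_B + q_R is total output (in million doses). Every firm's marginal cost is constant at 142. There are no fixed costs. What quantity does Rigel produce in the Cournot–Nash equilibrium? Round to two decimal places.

39.50

Each firm earns π_i = (300 - Q)q_i - 142q_i.
Setting ∂π_i/∂q_i = 0 with rivals' quantities fixed: 158 - 2q_i - Σ_{j≠i} q_j = 0.
With identical firms every q_j equals q_i, so Σ_{j≠i} q_j = 2q_i and 158 = 4q_i, giving q_i = 79/2.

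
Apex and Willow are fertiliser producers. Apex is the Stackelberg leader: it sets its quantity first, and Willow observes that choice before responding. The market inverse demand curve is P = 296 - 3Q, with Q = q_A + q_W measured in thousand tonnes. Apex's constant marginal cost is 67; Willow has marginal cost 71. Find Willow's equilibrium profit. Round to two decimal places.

Solve by backward induction. Given q_A, the follower Willow maximises π_W = (296 - 3q_A - 3q_W)q_W - 71q_W.
∂π_W/∂q_W = 225 - 3q_A - 6q_W = 0 gives the reaction function q_W = (225 - 3q_A)/6.
Apex substitutes q_W(q_A) into its own profit: π_A = q_A(296 - 3q_A - (225 - 3q_A)/2) - 67q_A = (367/2 - (3/2)q_A)q_A - 67q_A.
Leader FOC: 233/2 - 3q_A = 0, so q_A = 233/6.
Then q_W = (225 - 3·(233/6))/6 = 217/12.
Price P = 296 - 3·(683/12) = 501/4.
Willow's profit: (501/4 - 71)·(217/12) = 981.0208.

981.02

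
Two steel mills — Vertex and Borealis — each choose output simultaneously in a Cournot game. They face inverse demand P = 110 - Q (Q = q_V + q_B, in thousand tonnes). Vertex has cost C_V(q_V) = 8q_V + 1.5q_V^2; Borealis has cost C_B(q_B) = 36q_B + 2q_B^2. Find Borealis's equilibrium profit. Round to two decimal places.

256.21

Vertex's profit: π_V = (110 - Q)q_V - (8q_V + (3/2)q_V²). Setting ∂π_V/∂q_V = 0: 102 - 5q_V - (q_B) = 0.
Borealis's first-order condition: 74 - 6q_B - (q_V) = 0.
So q_V = (102 - q_B)/5 and q_B = (74 - q_V)/6.
Solving the pair: q_V = 538/29, q_B = 268/29.
Price P = 110 - 806/29 = 82.2069.
Borealis's profit: 82.2069·(268/29) - 36·(268/29) - 2(268/29)² = 256.2093.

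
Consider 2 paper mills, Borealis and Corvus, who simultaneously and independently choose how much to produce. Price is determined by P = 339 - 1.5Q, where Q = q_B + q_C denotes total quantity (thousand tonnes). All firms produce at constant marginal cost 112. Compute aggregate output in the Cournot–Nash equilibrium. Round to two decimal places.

100.89

A representative firm's profit is π_i = q_i(339 - 1.5Q) - 112q_i.
First-order condition (treating rivals' output as given): 227 - 3q_i - (3/2)q_j = 0.
By symmetry each firm produces the same amount; substituting q_j = q_i yields q_i = 227/(9/2) = 454/9.
Total output Q = 454/9 + 454/9 = 908/9.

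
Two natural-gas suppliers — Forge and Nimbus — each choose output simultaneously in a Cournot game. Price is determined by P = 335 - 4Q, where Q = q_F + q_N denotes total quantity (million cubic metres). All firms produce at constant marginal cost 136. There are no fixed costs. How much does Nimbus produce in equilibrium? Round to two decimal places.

A representative firm's profit is π_i = q_i(335 - 4Q) - 136q_i.
Setting ∂π_i/∂q_i = 0 with rivals' quantities fixed: 199 - 8q_i - 4q_j = 0.
By symmetry each firm produces the same amount; substituting q_j = q_i yields q_i = 199/12.

16.58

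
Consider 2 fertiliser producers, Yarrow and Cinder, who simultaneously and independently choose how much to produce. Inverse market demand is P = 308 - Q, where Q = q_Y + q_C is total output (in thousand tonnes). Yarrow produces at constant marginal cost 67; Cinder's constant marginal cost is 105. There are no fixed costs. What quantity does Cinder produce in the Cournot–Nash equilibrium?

55

Yarrow's profit: π_Y = (308 - Q)q_Y - (67q_Y). Setting ∂π_Y/∂q_Y = 0: 241 - 2q_Y - (q_C) = 0.
Cinder's profit: π_C = (308 - Q)q_C - (105q_C). Setting ∂π_C/∂q_C = 0: 203 - 2q_C - (q_Y) = 0.
Rearranging gives the reaction functions q_Y = (241 - q_C)/2 and q_C = (203 - q_Y)/2.
Solving the pair: q_Y = 93, q_C = 55.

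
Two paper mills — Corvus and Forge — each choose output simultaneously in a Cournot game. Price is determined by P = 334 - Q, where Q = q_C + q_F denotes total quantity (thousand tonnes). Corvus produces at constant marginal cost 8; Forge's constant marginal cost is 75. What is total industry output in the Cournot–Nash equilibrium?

Corvus's profit: π_C = (334 - Q)q_C - (8q_C). Setting ∂π_C/∂q_C = 0: 326 - 2q_C - (q_F) = 0.
Forge's first-order condition: 259 - 2q_F - (q_C) = 0.
Rearranging gives the reaction functions q_C = (326 - q_F)/2 and q_F = (259 - q_C)/2.
Solving the pair: q_C = 131, q_F = 64.
Total output Q = 131 + 64 = 195.

195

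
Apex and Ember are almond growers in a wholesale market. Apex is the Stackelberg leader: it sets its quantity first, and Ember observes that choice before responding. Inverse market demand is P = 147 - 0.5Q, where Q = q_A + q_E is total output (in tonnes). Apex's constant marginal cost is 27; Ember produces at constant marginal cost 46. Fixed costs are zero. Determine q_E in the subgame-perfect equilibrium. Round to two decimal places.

Solve by backward induction. Given q_A, the follower Ember maximises π_E = (147 - (1/2)q_A - (1/2)q_E)q_E - 46q_E.
∂π_E/∂q_E = 101 - (1/2)q_A - q_E = 0 gives the reaction function q_E = (101 - (1/2)q_A).
Apex substitutes q_E(q_A) into its own profit: π_A = q_A(147 - (1/2)q_A - (101 - (1/2)q_A)/2) - 27q_A = (193/2 - (1/4)q_A)q_A - 27q_A.
Maximising: ∂π_A/∂q_A = 139/2 - (1/2)q_A = 0, giving q_A = 139.
Then q_E = (101 - (1/2)·139) = 63/2.

31.50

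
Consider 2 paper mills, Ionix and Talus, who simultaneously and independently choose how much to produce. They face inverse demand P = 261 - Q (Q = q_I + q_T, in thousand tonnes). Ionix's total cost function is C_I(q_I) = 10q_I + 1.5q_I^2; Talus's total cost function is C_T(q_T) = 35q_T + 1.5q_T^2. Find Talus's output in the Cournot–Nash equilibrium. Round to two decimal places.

Ionix's profit: π_I = (261 - Q)q_I - (10q_I + (3/2)q_I²). Setting ∂π_I/∂q_I = 0: 251 - 5q_I - (q_T) = 0.
Talus's profit: π_T = (261 - Q)q_T - (35q_T + (3/2)q_T²). Setting ∂π_T/∂q_T = 0: 226 - 5q_T - (q_I) = 0.
Rearranging gives the reaction functions q_I = (251 - q_T)/5 and q_T = (226 - q_I)/5.
Solving the pair: q_I = 343/8, q_T = 293/8.

36.63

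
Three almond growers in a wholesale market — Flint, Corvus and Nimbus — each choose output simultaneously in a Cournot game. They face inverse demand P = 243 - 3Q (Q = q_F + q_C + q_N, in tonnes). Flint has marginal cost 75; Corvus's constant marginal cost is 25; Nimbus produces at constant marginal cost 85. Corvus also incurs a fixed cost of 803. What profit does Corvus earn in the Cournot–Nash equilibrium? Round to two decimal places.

Flint's profit: π_F = (243 - 3Q)q_F - (75q_F). Setting ∂π_F/∂q_F = 0: 168 - 6q_F - 3(q_C + q_N) = 0.
Corvus's profit: π_C = (243 - 3Q)q_C - (25q_C). Setting ∂π_C/∂q_C = 0: 218 - 6q_C - 3(q_F + q_N) = 0.
Nimbus's first-order condition: 158 - 6q_N - 3(q_F + q_C) = 0.
Summing all 3 equations gives 544 − 12Q = 0, hence Q = 136/3.
Back-substituting: q_F = (168 − 136)/3 = 32/3, q_C = (218 − 136)/3 = 82/3, q_N = (158 − 136)/3 = 22/3.
Price P = 243 - 3·(136/3) = 107.
Corvus's profit: (107 - 25)·(82/3) - 803 = 1438.3333.

1438.33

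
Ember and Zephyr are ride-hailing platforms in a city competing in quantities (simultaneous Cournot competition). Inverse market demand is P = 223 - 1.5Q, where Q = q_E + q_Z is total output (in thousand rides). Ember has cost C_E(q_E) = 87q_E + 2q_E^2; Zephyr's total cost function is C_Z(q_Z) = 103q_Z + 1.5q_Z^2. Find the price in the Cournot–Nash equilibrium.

175

Ember's profit: π_E = (223 - 1.5Q)q_E - (87q_E + 2q_E²). Setting ∂π_E/∂q_E = 0: 136 - 7q_E - (3/2)(q_Z) = 0.
Zephyr's first-order condition: 120 - 6q_Z - (3/2)(q_E) = 0.
Best responses: q_E = (136 - (3/2)q_Z)/7, q_Z = (120 - (3/2)q_E)/6.
Solving the pair: q_E = 16, q_Z = 16.
Total output Q = 32, so price P = 223 - (3/2)·32 = 175.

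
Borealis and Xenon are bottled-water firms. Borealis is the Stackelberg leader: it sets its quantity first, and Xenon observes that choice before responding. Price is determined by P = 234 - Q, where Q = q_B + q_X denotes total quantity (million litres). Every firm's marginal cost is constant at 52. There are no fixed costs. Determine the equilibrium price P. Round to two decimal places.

Solve by backward induction. Given q_B, the follower Xenon maximises π_X = (234 - q_B - q_X)q_X - 52q_X.
Setting the follower's marginal profit to zero, 182 - q_B - 2q_X = 0, i.e. q_X = (182 - q_B)/2.
Borealis substitutes q_X(q_B) into its own profit: π_B = q_B(234 - q_B - (182 - q_B)/2) - 52q_B = (143 - (1/2)q_B)q_B - 52q_B.
Maximising: ∂π_B/∂q_B = 91 - q_B = 0, giving q_B = 91.
Then q_X = (182 - 91)/2 = 91/2.
Total output Q = 273/2, so price P = 234 - 273/2 = 195/2.

97.50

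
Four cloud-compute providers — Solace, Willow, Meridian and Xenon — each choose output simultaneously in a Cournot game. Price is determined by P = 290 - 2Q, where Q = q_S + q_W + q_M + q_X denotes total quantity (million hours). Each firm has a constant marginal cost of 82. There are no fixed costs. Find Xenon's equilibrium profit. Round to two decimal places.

Each firm earns π_i = (290 - 2Q)q_i - 82q_i.
Setting ∂π_i/∂q_i = 0 with rivals' quantities fixed: 208 - 4q_i - 2·Σ_{j≠i} q_j = 0.
By symmetry each firm produces the same amount; substituting Σ_{j≠i} q_j = 3q_i yields q_i = 208/10 = 104/5.
Price P = 290 - 2·(416/5) = 618/5.
Xenon's profit: (618/5 - 82)·(104/5) = 865.2800.

865.28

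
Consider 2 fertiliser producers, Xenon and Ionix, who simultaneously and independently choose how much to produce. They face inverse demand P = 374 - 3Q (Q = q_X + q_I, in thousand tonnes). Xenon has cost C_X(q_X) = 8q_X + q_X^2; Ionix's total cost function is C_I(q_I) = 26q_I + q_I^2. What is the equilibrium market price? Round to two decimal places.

Xenon's profit: π_X = (374 - 3Q)q_X - (8q_X + q_X²). Setting ∂π_X/∂q_X = 0: 366 - 8q_X - 3(q_I) = 0.
Ionix's first-order condition: 348 - 8q_I - 3(q_X) = 0.
So q_X = (366 - 3q_I)/8 and q_I = (348 - 3q_X)/8.
Substituting one into the other gives q_X = 1884/55 and q_I = 1686/55.
Total output Q = 714/11, so price P = 374 - 3·(714/11) = 1972/11.

179.27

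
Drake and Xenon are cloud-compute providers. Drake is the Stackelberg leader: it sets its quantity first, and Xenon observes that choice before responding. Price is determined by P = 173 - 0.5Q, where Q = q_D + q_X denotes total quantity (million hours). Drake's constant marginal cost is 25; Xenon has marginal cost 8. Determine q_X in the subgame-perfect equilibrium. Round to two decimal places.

99.50

The follower Xenon best-responds to any q_D: π_X = (173 - 0.5Q)q_X - 8q_X.
Setting the follower's marginal profit to zero, 165 - (1/2)q_D - q_X = 0, i.e. q_X = (165 - (1/2)q_D).
Drake substitutes q_X(q_D) into its own profit: π_D = q_D(173 - (1/2)q_D - (165 - (1/2)q_D)/2) - 25q_D = (181/2 - (1/4)q_D)q_D - 25q_D.
Leader FOC: 131/2 - (1/2)q_D = 0, so q_D = 131.
Then q_X = (165 - (1/2)·131) = 199/2.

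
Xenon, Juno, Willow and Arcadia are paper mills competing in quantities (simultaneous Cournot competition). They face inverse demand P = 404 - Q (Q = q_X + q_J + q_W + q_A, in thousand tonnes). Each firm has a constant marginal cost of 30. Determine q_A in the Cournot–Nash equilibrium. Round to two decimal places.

Each firm earns π_i = (404 - Q)q_i - 30q_i.
Setting ∂π_i/∂q_i = 0 with rivals' quantities fixed: 374 - 2q_i - Σ_{j≠i} q_j = 0.
With identical firms every q_j equals q_i, so Σ_{j≠i} q_j = 3q_i and 374 = 5q_i, giving q_i = 374/5.

74.80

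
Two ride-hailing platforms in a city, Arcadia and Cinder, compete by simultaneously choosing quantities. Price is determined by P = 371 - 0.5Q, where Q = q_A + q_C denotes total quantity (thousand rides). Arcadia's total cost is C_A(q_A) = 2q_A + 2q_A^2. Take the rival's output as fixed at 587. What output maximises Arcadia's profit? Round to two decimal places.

With the rival's output fixed at 587, Arcadia's profit is π_A = (371 - (1/2)·587 - (1/2)q_A)q_A - (2q_A + 2q_A²) = (155/2 - (1/2)q_A)q_A - (2q_A + 2q_A²).
∂π_A/∂q_A = 151/2 - 5q_A = 0, so q_A = 151/10.

15.10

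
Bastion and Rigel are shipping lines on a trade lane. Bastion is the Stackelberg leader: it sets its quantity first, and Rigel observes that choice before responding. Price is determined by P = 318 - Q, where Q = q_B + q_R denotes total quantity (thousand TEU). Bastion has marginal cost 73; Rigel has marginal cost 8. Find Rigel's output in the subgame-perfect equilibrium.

110

The follower Rigel best-responds to any q_B: π_R = (318 - Q)q_R - 8q_R.
Follower FOC: 310 - q_B - 2q_R = 0, so q_R(q_B) = (310 - q_B)/2.
The leader anticipates this reaction. Substituting into P = 318 - Q gives P = 163 - (1/2)q_B, so π_B = (163 - (1/2)q_B)q_B - 73q_B.
Maximising: ∂π_B/∂q_B = 90 - q_B = 0, giving q_B = 90.
Then q_R = (310 - 90)/2 = 110.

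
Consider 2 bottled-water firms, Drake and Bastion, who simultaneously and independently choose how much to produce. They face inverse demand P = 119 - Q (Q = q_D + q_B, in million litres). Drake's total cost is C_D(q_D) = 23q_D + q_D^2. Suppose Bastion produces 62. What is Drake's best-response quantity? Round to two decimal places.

8.50

With the rival's output fixed at 62, Drake's profit is π_D = (119 - 62 - q_D)q_D - (23q_D + q_D²) = (57 - q_D)q_D - (23q_D + q_D²).
∂π_D/∂q_D = 34 - 4q_D = 0, so q_D = 17/2.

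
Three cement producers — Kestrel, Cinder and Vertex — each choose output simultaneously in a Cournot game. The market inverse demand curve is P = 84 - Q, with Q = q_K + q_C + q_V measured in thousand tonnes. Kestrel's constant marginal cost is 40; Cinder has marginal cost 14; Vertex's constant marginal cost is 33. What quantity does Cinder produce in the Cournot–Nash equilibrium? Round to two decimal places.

Kestrel's profit: π_K = (84 - Q)q_K - (40q_K). Setting ∂π_K/∂q_K = 0: 44 - 2q_K - (q_C + q_V) = 0.
Cinder's profit: π_C = (84 - Q)q_C - (14q_C). Setting ∂π_C/∂q_C = 0: 70 - 2q_C - (q_K + q_V) = 0.
Vertex's profit: π_V = (84 - Q)q_V - (33q_V). Setting ∂π_V/∂q_V = 0: 51 - 2q_V - (q_K + q_C) = 0.
Summing all 3 equations gives 165 − 4Q = 0, hence Q = 165/4.
Back-substituting: q_K = (44 − 165/4) = 11/4, q_C = (70 − 165/4) = 115/4, q_V = (51 − 165/4) = 39/4.

28.75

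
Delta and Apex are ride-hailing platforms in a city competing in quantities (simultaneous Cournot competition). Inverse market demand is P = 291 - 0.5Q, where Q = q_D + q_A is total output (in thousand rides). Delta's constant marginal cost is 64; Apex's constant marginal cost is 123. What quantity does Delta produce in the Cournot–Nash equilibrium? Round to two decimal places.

Delta's profit: π_D = (291 - 0.5Q)q_D - (64q_D). Setting ∂π_D/∂q_D = 0: 227 - q_D - (1/2)(q_A) = 0.
Apex's profit: π_A = (291 - 0.5Q)q_A - (123q_A). Setting ∂π_A/∂q_A = 0: 168 - q_A - (1/2)(q_D) = 0.
So q_D = (227 - (1/2)q_A) and q_A = (168 - (1/2)q_D).
Substituting one into the other gives q_D = 572/3 and q_A = 218/3.

190.67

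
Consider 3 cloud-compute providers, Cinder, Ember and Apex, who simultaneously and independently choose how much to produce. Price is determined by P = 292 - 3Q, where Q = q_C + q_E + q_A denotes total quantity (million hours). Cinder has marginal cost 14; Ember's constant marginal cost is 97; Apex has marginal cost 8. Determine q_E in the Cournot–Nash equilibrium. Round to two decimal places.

1.92

Cinder's profit: π_C = (292 - 3Q)q_C - (14q_C). Setting ∂π_C/∂q_C = 0: 278 - 6q_C - 3(q_E + q_A) = 0.
Ember's first-order condition: 195 - 6q_E - 3(q_C + q_A) = 0.
Apex's profit: π_A = (292 - 3Q)q_A - (8q_A). Setting ∂π_A/∂q_A = 0: 284 - 6q_A - 3(q_C + q_E) = 0.
Adding the 3 first-order conditions: 757 − 12Q = 0, so Q = 757/12.
Back-substituting: q_C = (278 − 757/4)/3 = 355/12, q_E = (195 − 757/4)/3 = 23/12, q_A = (284 − 757/4)/3 = 379/12.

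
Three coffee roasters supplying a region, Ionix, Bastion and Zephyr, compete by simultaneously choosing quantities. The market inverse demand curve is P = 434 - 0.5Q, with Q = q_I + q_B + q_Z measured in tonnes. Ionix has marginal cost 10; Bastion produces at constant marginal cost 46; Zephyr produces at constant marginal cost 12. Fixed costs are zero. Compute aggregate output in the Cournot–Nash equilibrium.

617

Ionix's profit: π_I = (434 - 0.5Q)q_I - (10q_I). Setting ∂π_I/∂q_I = 0: 424 - q_I - (1/2)(q_B + q_Z) = 0.
Bastion's first-order condition: 388 - q_B - (1/2)(q_I + q_Z) = 0.
Zephyr's profit: π_Z = (434 - 0.5Q)q_Z - (12q_Z). Setting ∂π_Z/∂q_Z = 0: 422 - q_Z - (1/2)(q_I + q_B) = 0.
Adding the 3 first-order conditions: 1234 − 2Q = 0, so Q = 617.
Back-substituting: q_I = (424 − 617/2)/(1/2) = 231, q_B = (388 − 617/2)/(1/2) = 159, q_Z = (422 − 617/2)/(1/2) = 227.
Total output Q = 231 + 159 + 227 = 617.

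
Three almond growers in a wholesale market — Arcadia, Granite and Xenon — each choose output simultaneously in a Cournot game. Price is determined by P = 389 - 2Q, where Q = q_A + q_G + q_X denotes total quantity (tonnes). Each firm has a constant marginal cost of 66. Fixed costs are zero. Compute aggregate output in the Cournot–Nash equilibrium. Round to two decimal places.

121.13

A representative firm's profit is π_i = q_i(389 - 2Q) - 66q_i.
Setting ∂π_i/∂q_i = 0 with rivals' quantities fixed: 323 - 4q_i - 2·Σ_{j≠i} q_j = 0.
By symmetry each firm produces the same amount; substituting Σ_{j≠i} q_j = 2q_i yields q_i = 323/8.
Total output Q = 323/8 + 323/8 + 323/8 = 969/8.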